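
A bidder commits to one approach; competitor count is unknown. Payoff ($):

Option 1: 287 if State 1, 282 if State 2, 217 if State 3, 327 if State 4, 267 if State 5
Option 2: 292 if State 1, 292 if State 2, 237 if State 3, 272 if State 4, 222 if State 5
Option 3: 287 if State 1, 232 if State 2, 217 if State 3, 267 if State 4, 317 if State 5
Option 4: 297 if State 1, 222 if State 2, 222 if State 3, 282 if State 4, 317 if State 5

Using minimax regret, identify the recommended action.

Option 1

Column bests: State 1=297, State 2=292, State 3=237, State 4=327, State 5=317.
Option 1 regrets: 10, 10, 20, 0, 50 → max 50
Option 2 regrets: 5, 0, 0, 55, 95 → max 95
Option 3 regrets: 10, 60, 20, 60, 0 → max 60
Option 4 regrets: 0, 70, 15, 45, 0 → max 70
Smallest max regret = 50 → Option 1.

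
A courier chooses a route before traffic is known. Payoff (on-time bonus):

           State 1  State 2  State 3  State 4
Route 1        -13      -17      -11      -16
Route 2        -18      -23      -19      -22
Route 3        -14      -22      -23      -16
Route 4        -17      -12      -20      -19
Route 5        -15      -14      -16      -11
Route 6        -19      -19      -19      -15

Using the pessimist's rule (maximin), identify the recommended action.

Row minima: Route 1=-17, Route 2=-23, Route 3=-23, Route 4=-20, Route 5=-16, Route 6=-19
Best worst-case = -16 → Route 5.

Route 5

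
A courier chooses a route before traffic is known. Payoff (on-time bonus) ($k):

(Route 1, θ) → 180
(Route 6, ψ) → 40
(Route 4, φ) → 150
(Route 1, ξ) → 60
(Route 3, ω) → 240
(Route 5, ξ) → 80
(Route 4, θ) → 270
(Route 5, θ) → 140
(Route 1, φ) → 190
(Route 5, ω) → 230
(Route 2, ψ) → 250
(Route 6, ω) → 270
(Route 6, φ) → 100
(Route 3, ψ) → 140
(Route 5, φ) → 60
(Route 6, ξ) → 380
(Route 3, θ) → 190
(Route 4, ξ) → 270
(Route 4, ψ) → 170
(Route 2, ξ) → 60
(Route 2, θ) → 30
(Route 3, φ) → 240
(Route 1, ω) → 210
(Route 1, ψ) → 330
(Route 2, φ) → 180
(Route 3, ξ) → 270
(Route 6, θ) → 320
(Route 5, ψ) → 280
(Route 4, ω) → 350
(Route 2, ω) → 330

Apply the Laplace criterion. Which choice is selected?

Route 4

Row averages: Route 1=194, Route 2=170, Route 3=216, Route 4=242, Route 5=158, Route 6=222
Highest average = 242 → Route 4.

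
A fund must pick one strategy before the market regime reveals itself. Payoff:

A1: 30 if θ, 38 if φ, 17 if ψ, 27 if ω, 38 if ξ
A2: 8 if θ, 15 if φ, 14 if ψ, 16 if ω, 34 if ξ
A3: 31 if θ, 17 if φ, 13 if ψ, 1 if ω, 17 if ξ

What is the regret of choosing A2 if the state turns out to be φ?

Best payoff under φ is 38.
Regret = 38 − 15 = 23.

23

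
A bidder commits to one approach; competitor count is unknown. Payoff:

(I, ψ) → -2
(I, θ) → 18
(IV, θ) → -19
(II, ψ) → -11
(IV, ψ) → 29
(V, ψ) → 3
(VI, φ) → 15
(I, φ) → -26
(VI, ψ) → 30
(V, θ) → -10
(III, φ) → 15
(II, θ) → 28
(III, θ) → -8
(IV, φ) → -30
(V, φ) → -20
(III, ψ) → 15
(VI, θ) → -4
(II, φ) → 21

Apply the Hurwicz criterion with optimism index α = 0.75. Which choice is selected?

VI

I: 0.75·18 + 0.25·(-26) = 7
II: 0.75·28 + 0.25·(-11) = 18.25
III: 0.75·15 + 0.25·(-8) = 9.25
IV: 0.75·29 + 0.25·(-30) = 14.25
V: 0.75·3 + 0.25·(-20) = -2.75
VI: 0.75·30 + 0.25·(-4) = 21.5
Highest Hurwicz score = 21.5 → VI.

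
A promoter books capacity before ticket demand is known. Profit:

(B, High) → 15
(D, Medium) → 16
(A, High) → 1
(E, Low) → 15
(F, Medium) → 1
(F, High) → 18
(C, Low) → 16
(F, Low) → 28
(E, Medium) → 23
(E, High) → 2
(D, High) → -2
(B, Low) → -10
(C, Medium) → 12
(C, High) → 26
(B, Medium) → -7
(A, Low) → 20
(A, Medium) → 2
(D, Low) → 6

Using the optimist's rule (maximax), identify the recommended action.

Row maxima: A=20, B=15, C=26, D=16, E=23, F=28
Best best-case = 28 → F.

F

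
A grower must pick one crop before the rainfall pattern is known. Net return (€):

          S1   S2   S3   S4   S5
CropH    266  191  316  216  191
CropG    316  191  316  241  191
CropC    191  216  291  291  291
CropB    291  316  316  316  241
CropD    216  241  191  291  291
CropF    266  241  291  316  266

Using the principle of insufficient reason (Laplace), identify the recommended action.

Row averages: CropH=236, CropG=251, CropC=256, CropB=296, CropD=246, CropF=276
Highest average = 296 → CropB.

CropB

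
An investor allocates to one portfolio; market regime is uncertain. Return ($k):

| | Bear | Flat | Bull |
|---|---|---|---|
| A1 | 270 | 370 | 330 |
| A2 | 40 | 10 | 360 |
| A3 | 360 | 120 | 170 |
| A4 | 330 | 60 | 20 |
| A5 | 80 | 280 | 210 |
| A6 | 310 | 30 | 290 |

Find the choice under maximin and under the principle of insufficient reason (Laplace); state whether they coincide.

Row minima: A1=270, A2=10, A3=120, A4=20, A5=80, A6=30
Best worst-case = 270 → A1.
Row averages: A1=970/3, A2=410/3, A3=650/3, A4=410/3, A5=190, A6=210
Highest average = 970/3 → A1.

maximin → A1; laplace → A1 (agree)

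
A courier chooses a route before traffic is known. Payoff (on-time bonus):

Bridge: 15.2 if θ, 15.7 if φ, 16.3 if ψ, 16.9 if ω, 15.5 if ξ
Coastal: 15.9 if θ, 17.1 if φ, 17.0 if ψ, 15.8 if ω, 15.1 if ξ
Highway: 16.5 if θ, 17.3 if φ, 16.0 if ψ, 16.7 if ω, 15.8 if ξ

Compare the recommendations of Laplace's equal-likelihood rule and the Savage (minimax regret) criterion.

laplace → Highway; minimax regret → Highway (agree)

Row averages: Bridge=15.92, Coastal=16.18, Highway=16.46
Highest average = 16.46 → Highway.
Column bests: θ=16.5, φ=17.3, ψ=17.0, ω=16.9, ξ=15.8.
Bridge regrets: 1.3, 1.6, 0.7, 0.0, 0.3 → max 1.6
Coastal regrets: 0.6, 0.2, 0.0, 1.1, 0.7 → max 1.1
Highway regrets: 0.0, 0.0, 1.0, 0.2, 0.0 → max 1.0
Smallest max regret = 1.0 → Highway.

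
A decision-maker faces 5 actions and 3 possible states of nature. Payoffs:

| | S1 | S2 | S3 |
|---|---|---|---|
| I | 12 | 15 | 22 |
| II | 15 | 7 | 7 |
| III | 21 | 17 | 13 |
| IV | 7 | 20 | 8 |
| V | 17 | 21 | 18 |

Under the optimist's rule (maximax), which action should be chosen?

Row maxima: I=22, II=15, III=21, IV=20, V=21
Best best-case = 22 → I.

I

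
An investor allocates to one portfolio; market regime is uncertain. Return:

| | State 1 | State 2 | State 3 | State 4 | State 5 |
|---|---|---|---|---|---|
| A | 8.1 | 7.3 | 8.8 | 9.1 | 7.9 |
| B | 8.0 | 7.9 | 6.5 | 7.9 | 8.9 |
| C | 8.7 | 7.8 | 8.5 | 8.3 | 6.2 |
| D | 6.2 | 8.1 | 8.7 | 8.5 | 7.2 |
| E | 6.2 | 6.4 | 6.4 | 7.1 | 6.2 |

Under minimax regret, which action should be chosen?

A

Column bests: State 1=8.7, State 2=8.1, State 3=8.8, State 4=9.1, State 5=8.9.
A regrets: 0.6, 0.8, 0.0, 0.0, 1.0 → max 1.0
B regrets: 0.7, 0.2, 2.3, 1.2, 0.0 → max 2.3
C regrets: 0.0, 0.3, 0.3, 0.8, 2.7 → max 2.7
D regrets: 2.5, 0.0, 0.1, 0.6, 1.7 → max 2.5
E regrets: 2.5, 1.7, 2.4, 2.0, 2.7 → max 2.7
Smallest max regret = 1.0 → A.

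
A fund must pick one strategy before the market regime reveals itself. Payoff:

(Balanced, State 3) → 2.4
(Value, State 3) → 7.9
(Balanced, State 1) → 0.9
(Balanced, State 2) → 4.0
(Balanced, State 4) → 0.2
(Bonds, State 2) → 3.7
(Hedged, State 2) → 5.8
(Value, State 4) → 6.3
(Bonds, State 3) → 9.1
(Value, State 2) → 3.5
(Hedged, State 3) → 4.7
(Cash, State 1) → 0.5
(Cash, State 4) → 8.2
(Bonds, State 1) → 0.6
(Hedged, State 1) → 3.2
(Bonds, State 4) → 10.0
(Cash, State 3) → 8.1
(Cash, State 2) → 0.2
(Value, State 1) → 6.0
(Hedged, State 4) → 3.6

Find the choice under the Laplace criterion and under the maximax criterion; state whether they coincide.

Row averages: Cash=4.25, Balanced=1.875, Hedged=4.325, Bonds=5.85, Value=5.925
Highest average = 5.925 → Value.
Row maxima: Cash=8.2, Balanced=4.0, Hedged=5.8, Bonds=10.0, Value=7.9
Best best-case = 10.0 → Bonds.

laplace → Value; maximax → Bonds (disagree)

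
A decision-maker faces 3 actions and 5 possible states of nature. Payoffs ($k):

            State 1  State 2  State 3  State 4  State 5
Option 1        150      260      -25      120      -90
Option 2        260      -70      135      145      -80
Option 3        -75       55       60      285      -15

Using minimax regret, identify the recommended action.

Column bests: State 1=260, State 2=260, State 3=135, State 4=285, State 5=-15.
Option 1 regrets: 110, 0, 160, 165, 75 → max 165
Option 2 regrets: 0, 330, 0, 140, 65 → max 330
Option 3 regrets: 335, 205, 75, 0, 0 → max 335
Smallest max regret = 165 → Option 1.

Option 1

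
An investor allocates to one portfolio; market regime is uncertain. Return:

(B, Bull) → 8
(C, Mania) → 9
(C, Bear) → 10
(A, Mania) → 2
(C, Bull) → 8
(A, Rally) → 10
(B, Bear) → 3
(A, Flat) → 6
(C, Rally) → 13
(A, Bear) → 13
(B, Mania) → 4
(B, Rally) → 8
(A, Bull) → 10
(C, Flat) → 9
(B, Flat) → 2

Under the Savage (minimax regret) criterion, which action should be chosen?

Column bests: Bear=13, Flat=9, Bull=10, Rally=13, Mania=9.
A regrets: 0, 3, 0, 3, 7 → max 7
B regrets: 10, 7, 2, 5, 5 → max 10
C regrets: 3, 0, 2, 0, 0 → max 3
Smallest max regret = 3 → C.

C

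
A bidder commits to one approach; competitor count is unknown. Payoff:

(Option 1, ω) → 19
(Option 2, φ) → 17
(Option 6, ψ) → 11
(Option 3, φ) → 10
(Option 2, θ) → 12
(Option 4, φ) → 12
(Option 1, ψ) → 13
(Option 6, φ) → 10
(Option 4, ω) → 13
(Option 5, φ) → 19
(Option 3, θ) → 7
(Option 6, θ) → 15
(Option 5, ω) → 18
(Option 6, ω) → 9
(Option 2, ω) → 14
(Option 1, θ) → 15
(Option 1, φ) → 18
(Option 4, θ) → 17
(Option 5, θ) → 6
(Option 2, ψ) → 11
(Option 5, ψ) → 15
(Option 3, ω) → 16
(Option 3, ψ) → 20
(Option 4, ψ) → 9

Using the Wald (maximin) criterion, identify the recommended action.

Option 1

Row minima: Option 1=13, Option 2=11, Option 3=7, Option 4=9, Option 5=6, Option 6=9
Best worst-case = 13 → Option 1.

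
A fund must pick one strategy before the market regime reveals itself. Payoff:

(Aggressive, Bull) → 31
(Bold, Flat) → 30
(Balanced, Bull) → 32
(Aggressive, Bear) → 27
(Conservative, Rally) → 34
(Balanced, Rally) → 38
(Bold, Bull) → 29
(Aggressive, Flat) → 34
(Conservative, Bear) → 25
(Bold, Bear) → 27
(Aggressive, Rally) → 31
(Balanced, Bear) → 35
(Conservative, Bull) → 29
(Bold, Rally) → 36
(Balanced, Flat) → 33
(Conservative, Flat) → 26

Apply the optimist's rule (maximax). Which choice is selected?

Row maxima: Conservative=34, Balanced=38, Aggressive=34, Bold=36
Best best-case = 38 → Balanced.

Balanced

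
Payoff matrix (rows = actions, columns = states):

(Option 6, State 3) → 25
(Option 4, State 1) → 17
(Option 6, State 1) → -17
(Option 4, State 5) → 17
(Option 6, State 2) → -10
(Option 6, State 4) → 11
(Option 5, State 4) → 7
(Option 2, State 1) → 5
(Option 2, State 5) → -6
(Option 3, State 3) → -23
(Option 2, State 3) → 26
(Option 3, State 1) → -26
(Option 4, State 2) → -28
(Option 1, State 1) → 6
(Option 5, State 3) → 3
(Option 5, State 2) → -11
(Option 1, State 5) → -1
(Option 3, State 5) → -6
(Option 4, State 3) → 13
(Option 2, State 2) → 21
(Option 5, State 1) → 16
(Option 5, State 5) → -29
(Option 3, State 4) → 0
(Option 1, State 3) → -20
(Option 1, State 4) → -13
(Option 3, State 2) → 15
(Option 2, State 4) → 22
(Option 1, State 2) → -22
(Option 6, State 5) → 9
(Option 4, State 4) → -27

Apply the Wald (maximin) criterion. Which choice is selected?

Row minima: Option 1=-22, Option 2=-6, Option 3=-26, Option 4=-28, Option 5=-29, Option 6=-17
Best worst-case = -6 → Option 2.

Option 2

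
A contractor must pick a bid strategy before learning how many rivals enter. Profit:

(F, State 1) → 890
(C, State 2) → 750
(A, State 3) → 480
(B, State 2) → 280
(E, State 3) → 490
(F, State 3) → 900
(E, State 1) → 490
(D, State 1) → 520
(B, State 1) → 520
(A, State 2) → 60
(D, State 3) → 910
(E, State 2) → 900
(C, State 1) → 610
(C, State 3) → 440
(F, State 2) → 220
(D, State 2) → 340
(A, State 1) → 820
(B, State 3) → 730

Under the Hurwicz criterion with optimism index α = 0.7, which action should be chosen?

E

A: 0.7·820 + 0.3·60 = 592
B: 0.7·730 + 0.3·280 = 595
C: 0.7·750 + 0.3·440 = 657
D: 0.7·910 + 0.3·340 = 739
E: 0.7·900 + 0.3·490 = 777
F: 0.7·900 + 0.3·220 = 696
Highest Hurwicz score = 777 → E.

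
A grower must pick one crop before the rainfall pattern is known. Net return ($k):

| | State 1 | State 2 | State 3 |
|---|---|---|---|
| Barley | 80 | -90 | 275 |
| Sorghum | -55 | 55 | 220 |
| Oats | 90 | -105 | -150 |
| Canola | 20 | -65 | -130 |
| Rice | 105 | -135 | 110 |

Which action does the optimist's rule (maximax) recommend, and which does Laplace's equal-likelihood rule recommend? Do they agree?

maximax → Barley; laplace → Barley (agree)

Row maxima: Barley=275, Sorghum=220, Oats=90, Canola=20, Rice=110
Best best-case = 275 → Barley.
Row averages: Barley=265/3, Sorghum=220/3, Oats=-55, Canola=-175/3, Rice=80/3
Highest average = 265/3 → Barley.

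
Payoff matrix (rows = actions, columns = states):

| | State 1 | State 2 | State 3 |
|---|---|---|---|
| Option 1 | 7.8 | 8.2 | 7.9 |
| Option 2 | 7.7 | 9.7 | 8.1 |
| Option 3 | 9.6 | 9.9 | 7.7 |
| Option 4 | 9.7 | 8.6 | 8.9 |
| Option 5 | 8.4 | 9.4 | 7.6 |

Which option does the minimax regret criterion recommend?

Column bests: State 1=9.7, State 2=9.9, State 3=8.9.
Option 1 regrets: 1.9, 1.7, 1.0 → max 1.9
Option 2 regrets: 2.0, 0.2, 0.8 → max 2.0
Option 3 regrets: 0.1, 0.0, 1.2 → max 1.2
Option 4 regrets: 0.0, 1.3, 0.0 → max 1.3
Option 5 regrets: 1.3, 0.5, 1.3 → max 1.3
Smallest max regret = 1.2 → Option 3.

Option 3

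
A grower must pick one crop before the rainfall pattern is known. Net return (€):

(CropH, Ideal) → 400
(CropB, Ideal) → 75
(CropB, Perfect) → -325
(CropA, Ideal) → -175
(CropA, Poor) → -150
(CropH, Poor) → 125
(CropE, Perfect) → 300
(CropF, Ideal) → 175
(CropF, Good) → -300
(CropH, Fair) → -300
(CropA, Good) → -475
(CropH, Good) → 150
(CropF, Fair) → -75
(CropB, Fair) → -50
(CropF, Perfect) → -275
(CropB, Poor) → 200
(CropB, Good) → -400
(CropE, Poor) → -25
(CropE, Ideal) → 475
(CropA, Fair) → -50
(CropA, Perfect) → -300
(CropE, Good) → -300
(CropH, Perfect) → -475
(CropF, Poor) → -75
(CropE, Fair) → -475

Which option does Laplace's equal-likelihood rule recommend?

CropE

Row averages: CropA=-230, CropE=-5, CropF=-110, CropH=-20, CropB=-100
Highest average = -5 → CropE.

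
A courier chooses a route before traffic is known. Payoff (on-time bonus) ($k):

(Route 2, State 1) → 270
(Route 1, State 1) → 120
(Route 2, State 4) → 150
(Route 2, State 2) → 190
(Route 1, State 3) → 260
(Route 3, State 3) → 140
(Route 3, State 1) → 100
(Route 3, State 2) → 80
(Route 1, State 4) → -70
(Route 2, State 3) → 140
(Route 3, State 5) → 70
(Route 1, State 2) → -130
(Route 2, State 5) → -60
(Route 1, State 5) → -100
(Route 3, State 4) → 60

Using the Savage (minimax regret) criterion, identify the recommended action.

Column bests: State 1=270, State 2=190, State 3=260, State 4=150, State 5=70.
Route 1 regrets: 150, 320, 0, 220, 170 → max 320
Route 2 regrets: 0, 0, 120, 0, 130 → max 130
Route 3 regrets: 170, 110, 120, 90, 0 → max 170
Smallest max regret = 130 → Route 2.

Route 2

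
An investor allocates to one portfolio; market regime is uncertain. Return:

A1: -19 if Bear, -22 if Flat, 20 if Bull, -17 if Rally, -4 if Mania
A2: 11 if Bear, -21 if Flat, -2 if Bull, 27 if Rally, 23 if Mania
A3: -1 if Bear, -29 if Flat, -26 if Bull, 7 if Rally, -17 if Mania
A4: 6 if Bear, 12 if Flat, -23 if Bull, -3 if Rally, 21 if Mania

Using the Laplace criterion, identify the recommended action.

A2

Row averages: A1=-8.4, A2=7.6, A3=-13.2, A4=2.6
Highest average = 7.6 → A2.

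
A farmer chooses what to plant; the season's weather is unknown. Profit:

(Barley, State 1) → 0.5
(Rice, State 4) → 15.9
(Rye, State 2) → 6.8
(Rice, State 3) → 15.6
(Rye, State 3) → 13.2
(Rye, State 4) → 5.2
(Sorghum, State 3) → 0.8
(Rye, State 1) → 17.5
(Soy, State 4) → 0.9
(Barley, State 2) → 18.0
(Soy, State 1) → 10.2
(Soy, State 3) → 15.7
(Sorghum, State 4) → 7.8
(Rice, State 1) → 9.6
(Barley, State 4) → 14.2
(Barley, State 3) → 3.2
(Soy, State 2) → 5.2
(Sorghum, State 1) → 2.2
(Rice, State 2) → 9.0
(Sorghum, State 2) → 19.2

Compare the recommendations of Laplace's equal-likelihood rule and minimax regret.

Row averages: Sorghum=7.5, Rye=10.675, Barley=8.975, Soy=8, Rice=12.525
Highest average = 12.525 → Rice.
Column bests: State 1=17.5, State 2=19.2, State 3=15.7, State 4=15.9.
Sorghum regrets: 15.3, 0.0, 14.9, 8.1 → max 15.3
Rye regrets: 0.0, 12.4, 2.5, 10.7 → max 12.4
Barley regrets: 17.0, 1.2, 12.5, 1.7 → max 17.0
Soy regrets: 7.3, 14.0, 0.0, 15.0 → max 15.0
Rice regrets: 7.9, 10.2, 0.1, 0.0 → max 10.2
Smallest max regret = 10.2 → Rice.

laplace → Rice; minimax regret → Rice (agree)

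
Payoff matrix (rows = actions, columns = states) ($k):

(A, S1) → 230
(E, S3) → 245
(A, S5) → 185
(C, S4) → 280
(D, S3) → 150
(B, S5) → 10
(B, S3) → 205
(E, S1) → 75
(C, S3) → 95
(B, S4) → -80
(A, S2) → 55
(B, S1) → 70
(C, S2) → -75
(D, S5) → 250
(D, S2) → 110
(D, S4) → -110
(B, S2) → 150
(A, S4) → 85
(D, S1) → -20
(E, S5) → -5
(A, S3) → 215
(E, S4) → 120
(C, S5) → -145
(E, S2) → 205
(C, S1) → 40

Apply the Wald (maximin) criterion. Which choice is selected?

Row minima: A=55, B=-80, C=-145, D=-110, E=-5
Best worst-case = 55 → A.

A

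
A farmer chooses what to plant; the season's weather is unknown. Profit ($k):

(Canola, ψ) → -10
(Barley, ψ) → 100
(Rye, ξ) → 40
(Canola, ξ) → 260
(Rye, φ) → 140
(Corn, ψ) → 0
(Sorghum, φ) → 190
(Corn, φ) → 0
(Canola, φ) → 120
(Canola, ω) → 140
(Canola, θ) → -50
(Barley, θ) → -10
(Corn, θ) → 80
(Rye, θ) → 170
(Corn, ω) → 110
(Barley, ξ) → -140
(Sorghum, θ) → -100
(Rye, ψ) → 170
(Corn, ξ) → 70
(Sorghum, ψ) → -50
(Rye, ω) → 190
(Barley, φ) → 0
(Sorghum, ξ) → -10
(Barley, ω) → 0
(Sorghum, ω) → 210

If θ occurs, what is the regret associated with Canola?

220

Best payoff under θ is 170.
Regret = 170 − (-50) = 220.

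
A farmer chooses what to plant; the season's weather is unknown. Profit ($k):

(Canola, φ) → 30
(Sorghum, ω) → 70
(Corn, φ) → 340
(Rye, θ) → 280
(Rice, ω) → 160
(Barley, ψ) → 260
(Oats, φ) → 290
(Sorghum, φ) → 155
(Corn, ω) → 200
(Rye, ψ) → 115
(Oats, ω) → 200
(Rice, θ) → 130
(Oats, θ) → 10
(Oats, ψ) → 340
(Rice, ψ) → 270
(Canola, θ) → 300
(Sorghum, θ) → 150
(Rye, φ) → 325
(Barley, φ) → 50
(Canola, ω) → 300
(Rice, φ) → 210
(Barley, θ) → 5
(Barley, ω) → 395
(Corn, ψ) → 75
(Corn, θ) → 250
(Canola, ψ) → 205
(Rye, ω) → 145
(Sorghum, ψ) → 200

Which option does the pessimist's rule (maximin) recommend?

Row minima: Corn=75, Sorghum=70, Rice=130, Canola=30, Barley=5, Oats=10, Rye=115
Best worst-case = 130 → Rice.

Rice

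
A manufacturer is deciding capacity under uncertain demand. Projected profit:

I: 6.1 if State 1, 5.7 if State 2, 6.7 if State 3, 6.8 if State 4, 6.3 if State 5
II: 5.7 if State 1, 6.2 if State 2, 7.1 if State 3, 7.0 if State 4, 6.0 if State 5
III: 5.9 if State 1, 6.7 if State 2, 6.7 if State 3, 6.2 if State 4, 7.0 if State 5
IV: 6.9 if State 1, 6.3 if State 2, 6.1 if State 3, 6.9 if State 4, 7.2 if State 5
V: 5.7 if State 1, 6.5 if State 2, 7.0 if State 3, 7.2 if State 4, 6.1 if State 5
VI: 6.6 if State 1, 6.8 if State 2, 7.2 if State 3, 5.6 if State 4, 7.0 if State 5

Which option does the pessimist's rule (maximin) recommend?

IV

Row minima: I=5.7, II=5.7, III=5.9, IV=6.1, V=5.7, VI=5.6
Best worst-case = 6.1 → IV.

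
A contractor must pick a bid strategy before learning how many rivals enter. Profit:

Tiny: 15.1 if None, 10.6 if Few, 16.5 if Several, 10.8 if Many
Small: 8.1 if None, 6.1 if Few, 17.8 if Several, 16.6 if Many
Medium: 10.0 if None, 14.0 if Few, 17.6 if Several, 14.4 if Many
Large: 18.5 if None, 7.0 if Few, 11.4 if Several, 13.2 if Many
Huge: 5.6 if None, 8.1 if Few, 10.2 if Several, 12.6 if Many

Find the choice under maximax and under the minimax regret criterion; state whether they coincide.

maximax → Large; minimax regret → Tiny (disagree)

Row maxima: Tiny=16.5, Small=17.8, Medium=17.6, Large=18.5, Huge=12.6
Best best-case = 18.5 → Large.
Column bests: None=18.5, Few=14.0, Several=17.8, Many=16.6.
Tiny regrets: 3.4, 3.4, 1.3, 5.8 → max 5.8
Small regrets: 10.4, 7.9, 0.0, 0.0 → max 10.4
Medium regrets: 8.5, 0.0, 0.2, 2.2 → max 8.5
Large regrets: 0.0, 7.0, 6.4, 3.4 → max 7.0
Huge regrets: 12.9, 5.9, 7.6, 4.0 → max 12.9
Smallest max regret = 5.8 → Tiny.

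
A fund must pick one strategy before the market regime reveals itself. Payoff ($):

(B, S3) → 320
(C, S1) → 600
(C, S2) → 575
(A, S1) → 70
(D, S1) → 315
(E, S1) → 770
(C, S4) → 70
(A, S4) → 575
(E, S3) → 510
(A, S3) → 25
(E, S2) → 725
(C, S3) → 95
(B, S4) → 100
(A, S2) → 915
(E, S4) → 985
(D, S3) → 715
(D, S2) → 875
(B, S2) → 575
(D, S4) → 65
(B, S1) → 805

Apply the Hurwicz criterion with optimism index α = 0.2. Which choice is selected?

E

A: 0.2·915 + 0.8·25 = 203
B: 0.2·805 + 0.8·100 = 241
C: 0.2·600 + 0.8·70 = 176
D: 0.2·875 + 0.8·65 = 227
E: 0.2·985 + 0.8·510 = 605
Highest Hurwicz score = 605 → E.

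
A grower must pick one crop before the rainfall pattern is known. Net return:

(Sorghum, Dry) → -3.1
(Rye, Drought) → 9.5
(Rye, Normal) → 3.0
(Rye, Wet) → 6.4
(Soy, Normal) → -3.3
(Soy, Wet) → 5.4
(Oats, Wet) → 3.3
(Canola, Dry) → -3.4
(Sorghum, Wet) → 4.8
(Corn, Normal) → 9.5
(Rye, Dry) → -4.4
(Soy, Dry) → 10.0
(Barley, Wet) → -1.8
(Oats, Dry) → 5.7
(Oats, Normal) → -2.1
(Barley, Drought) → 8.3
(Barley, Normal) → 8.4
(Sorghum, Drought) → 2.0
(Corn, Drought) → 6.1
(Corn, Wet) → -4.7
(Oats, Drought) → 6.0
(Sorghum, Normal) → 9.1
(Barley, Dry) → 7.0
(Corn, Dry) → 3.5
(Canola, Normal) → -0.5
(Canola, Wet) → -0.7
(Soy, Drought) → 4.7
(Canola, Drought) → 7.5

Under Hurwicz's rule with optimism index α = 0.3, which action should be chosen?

Barley

Corn: 0.3·9.5 + 0.7·(-4.7) = -0.44
Barley: 0.3·8.4 + 0.7·(-1.8) = 1.26
Sorghum: 0.3·9.1 + 0.7·(-3.1) = 0.56
Rye: 0.3·9.5 + 0.7·(-4.4) = -0.23
Canola: 0.3·7.5 + 0.7·(-3.4) = -0.13
Soy: 0.3·10.0 + 0.7·(-3.3) = 0.69
Oats: 0.3·6.0 + 0.7·(-2.1) = 0.33
Highest Hurwicz score = 1.26 → Barley.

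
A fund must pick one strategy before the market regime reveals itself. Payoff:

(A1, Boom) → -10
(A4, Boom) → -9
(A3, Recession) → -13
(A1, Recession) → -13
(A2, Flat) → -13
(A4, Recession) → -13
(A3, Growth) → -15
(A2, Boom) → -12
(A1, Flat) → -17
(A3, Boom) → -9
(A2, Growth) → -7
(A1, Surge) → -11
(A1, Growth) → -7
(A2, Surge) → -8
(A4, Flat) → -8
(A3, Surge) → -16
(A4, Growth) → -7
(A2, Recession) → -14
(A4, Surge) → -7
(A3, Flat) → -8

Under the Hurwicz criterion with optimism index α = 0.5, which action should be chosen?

A4

A1: 0.5·(-7) + 0.5·(-17) = -12
A2: 0.5·(-7) + 0.5·(-14) = -10.5
A3: 0.5·(-8) + 0.5·(-16) = -12
A4: 0.5·(-7) + 0.5·(-13) = -10
Highest Hurwicz score = -10 → A4.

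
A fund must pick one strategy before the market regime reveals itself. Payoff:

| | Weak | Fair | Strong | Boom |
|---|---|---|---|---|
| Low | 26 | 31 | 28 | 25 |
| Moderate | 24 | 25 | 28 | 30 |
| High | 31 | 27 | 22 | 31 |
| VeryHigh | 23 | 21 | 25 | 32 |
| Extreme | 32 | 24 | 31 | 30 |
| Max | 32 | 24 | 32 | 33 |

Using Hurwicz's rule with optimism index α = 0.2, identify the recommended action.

Low: 0.2·31 + 0.8·25 = 26.2
Moderate: 0.2·30 + 0.8·24 = 25.2
High: 0.2·31 + 0.8·22 = 23.8
VeryHigh: 0.2·32 + 0.8·21 = 23.2
Extreme: 0.2·32 + 0.8·24 = 25.6
Max: 0.2·33 + 0.8·24 = 25.8
Highest Hurwicz score = 26.2 → Low.

Low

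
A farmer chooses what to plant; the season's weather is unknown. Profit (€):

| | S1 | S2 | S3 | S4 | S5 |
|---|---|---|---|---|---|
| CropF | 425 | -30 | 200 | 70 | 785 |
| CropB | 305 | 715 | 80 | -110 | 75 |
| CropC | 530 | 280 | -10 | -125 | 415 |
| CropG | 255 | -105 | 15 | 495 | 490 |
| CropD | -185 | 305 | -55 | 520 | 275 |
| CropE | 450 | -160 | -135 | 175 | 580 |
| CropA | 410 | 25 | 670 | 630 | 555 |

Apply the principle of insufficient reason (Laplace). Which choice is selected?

CropA

Row averages: CropF=290, CropB=213, CropC=218, CropG=230, CropD=172, CropE=182, CropA=458
Highest average = 458 → CropA.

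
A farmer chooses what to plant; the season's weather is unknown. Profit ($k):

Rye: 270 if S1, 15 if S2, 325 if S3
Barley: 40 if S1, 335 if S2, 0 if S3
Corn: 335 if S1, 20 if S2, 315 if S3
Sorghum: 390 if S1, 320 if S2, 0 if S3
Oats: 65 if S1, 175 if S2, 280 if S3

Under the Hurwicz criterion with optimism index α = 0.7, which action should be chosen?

Rye: 0.7·325 + 0.3·15 = 232
Barley: 0.7·335 + 0.3·0 = 234.5
Corn: 0.7·335 + 0.3·20 = 240.5
Sorghum: 0.7·390 + 0.3·0 = 273
Oats: 0.7·280 + 0.3·65 = 215.5
Highest Hurwicz score = 273 → Sorghum.

Sorghum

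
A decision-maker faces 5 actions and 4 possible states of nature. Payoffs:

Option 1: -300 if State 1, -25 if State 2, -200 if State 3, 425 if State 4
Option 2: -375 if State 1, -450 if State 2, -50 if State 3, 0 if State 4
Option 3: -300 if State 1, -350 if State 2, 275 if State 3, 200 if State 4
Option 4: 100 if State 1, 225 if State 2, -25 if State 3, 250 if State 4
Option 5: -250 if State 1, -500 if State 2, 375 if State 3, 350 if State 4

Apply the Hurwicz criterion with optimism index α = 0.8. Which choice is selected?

Option 1: 0.8·425 + 0.2·(-300) = 280
Option 2: 0.8·0 + 0.2·(-450) = -90
Option 3: 0.8·275 + 0.2·(-350) = 150
Option 4: 0.8·250 + 0.2·(-25) = 195
Option 5: 0.8·375 + 0.2·(-500) = 200
Highest Hurwicz score = 280 → Option 1.

Option 1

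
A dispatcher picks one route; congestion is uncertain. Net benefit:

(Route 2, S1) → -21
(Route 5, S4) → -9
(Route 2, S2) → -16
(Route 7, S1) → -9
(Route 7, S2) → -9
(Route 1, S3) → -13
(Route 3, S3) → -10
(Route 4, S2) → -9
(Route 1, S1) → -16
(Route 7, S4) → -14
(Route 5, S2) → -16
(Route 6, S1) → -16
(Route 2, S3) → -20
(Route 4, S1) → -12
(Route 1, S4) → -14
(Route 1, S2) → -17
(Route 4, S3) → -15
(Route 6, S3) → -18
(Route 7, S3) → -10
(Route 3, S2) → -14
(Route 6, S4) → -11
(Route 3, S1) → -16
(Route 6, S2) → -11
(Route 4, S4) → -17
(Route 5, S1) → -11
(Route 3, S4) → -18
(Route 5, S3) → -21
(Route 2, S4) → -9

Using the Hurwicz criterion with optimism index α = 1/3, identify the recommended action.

Route 1: 1/3·(-13) + 2/3·(-17) = -47/3
Route 2: 1/3·(-9) + 2/3·(-21) = -17
Route 3: 1/3·(-10) + 2/3·(-18) = -46/3
Route 4: 1/3·(-9) + 2/3·(-17) = -43/3
Route 5: 1/3·(-9) + 2/3·(-21) = -17
Route 6: 1/3·(-11) + 2/3·(-18) = -47/3
Route 7: 1/3·(-9) + 2/3·(-14) = -37/3
Highest Hurwicz score = -37/3 → Route 7.

Route 7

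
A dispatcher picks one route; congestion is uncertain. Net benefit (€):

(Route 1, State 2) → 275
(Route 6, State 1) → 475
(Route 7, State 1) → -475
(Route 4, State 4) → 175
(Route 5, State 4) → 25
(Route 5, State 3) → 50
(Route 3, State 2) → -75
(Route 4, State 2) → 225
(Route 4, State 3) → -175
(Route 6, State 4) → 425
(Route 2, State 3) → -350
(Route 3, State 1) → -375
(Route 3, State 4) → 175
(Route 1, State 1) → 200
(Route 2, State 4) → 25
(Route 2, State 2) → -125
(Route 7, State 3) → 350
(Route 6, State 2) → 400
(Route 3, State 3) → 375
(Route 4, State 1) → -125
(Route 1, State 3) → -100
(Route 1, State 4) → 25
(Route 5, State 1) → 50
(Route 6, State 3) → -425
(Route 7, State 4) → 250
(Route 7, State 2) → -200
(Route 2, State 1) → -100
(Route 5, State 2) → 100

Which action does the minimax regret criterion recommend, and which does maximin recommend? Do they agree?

minimax regret → Route 5; maximin → Route 5 (agree)

Column bests: State 1=475, State 2=400, State 3=375, State 4=425.
Route 1 regrets: 275, 125, 475, 400 → max 475
Route 2 regrets: 575, 525, 725, 400 → max 725
Route 3 regrets: 850, 475, 0, 250 → max 850
Route 4 regrets: 600, 175, 550, 250 → max 600
Route 5 regrets: 425, 300, 325, 400 → max 425
Route 6 regrets: 0, 0, 800, 0 → max 800
Route 7 regrets: 950, 600, 25, 175 → max 950
Smallest max regret = 425 → Route 5.
Row minima: Route 1=-100, Route 2=-350, Route 3=-375, Route 4=-175, Route 5=25, Route 6=-425, Route 7=-475
Best worst-case = 25 → Route 5.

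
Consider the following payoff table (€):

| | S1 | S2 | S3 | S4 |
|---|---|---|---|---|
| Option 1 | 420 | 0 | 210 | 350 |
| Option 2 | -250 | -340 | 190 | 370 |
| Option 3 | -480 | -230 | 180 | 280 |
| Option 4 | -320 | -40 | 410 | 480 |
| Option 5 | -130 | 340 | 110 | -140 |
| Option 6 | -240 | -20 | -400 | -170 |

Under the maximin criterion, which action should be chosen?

Option 1

Row minima: Option 1=0, Option 2=-340, Option 3=-480, Option 4=-320, Option 5=-140, Option 6=-400
Best worst-case = 0 → Option 1.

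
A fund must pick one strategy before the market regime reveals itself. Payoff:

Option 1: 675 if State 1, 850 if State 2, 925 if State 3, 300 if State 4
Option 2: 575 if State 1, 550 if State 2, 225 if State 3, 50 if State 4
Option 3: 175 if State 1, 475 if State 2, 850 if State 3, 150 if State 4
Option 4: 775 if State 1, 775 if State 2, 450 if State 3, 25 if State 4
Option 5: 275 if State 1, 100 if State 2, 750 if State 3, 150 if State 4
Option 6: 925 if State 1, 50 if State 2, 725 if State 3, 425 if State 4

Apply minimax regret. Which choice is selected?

Option 1

Column bests: State 1=925, State 2=850, State 3=925, State 4=425.
Option 1 regrets: 250, 0, 0, 125 → max 250
Option 2 regrets: 350, 300, 700, 375 → max 700
Option 3 regrets: 750, 375, 75, 275 → max 750
Option 4 regrets: 150, 75, 475, 400 → max 475
Option 5 regrets: 650, 750, 175, 275 → max 750
Option 6 regrets: 0, 800, 200, 0 → max 800
Smallest max regret = 250 → Option 1.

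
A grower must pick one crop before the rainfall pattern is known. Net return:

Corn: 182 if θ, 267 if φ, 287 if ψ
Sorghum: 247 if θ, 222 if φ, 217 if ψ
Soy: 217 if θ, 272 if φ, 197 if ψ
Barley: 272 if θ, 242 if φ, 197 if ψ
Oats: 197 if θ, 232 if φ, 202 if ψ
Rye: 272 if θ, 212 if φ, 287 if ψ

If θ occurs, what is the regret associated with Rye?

0

Best payoff under θ is 272.
Regret = 272 − 272 = 0.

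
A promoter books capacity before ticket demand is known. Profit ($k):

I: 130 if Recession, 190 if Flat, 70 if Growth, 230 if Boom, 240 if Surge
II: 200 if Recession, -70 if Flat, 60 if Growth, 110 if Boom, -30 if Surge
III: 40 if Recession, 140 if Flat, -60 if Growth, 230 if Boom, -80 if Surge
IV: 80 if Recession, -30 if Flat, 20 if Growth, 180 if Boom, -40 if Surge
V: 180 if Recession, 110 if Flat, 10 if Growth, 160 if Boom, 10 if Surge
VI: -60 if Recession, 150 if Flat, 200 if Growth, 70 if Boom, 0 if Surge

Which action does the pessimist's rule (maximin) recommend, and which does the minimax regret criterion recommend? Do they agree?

maximin → I; minimax regret → I (agree)

Row minima: I=70, II=-70, III=-80, IV=-40, V=10, VI=-60
Best worst-case = 70 → I.
Column bests: Recession=200, Flat=190, Growth=200, Boom=230, Surge=240.
I regrets: 70, 0, 130, 0, 0 → max 130
II regrets: 0, 260, 140, 120, 270 → max 270
III regrets: 160, 50, 260, 0, 320 → max 320
IV regrets: 120, 220, 180, 50, 280 → max 280
V regrets: 20, 80, 190, 70, 230 → max 230
VI regrets: 260, 40, 0, 160, 240 → max 260
Smallest max regret = 130 → I.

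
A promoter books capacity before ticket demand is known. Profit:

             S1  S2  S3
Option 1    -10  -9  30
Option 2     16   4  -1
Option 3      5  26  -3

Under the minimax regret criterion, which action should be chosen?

Option 2

Column bests: S1=16, S2=26, S3=30.
Option 1 regrets: 26, 35, 0 → max 35
Option 2 regrets: 0, 22, 31 → max 31
Option 3 regrets: 11, 0, 33 → max 33
Smallest max regret = 31 → Option 2.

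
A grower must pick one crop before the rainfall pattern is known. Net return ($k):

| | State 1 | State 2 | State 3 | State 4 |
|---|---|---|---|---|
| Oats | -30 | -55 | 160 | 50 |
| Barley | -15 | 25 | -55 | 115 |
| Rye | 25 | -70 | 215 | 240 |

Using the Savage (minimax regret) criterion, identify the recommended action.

Column bests: State 1=25, State 2=25, State 3=215, State 4=240.
Oats regrets: 55, 80, 55, 190 → max 190
Barley regrets: 40, 0, 270, 125 → max 270
Rye regrets: 0, 95, 0, 0 → max 95
Smallest max regret = 95 → Rye.

Rye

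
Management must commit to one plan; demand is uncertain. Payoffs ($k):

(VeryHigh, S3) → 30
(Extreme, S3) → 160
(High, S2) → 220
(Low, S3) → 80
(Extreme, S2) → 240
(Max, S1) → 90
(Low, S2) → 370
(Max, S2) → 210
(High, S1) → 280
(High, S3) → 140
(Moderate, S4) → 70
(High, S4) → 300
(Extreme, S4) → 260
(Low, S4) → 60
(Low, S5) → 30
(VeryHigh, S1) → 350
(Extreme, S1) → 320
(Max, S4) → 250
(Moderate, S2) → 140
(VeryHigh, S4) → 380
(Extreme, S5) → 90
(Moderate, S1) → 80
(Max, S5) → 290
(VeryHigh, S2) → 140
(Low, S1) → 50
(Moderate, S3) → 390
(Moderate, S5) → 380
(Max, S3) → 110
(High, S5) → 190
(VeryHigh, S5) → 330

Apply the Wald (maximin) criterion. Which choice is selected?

High

Row minima: Low=30, Moderate=70, High=140, VeryHigh=30, Extreme=90, Max=90
Best worst-case = 140 → High.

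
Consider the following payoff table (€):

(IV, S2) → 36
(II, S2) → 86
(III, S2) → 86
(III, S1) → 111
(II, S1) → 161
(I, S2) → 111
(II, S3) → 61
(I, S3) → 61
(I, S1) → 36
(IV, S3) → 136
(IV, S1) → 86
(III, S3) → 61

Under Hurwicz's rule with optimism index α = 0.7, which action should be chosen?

I: 0.7·111 + 0.3·36 = 88.5
II: 0.7·161 + 0.3·61 = 131
III: 0.7·111 + 0.3·61 = 96
IV: 0.7·136 + 0.3·36 = 106
Highest Hurwicz score = 131 → II.

II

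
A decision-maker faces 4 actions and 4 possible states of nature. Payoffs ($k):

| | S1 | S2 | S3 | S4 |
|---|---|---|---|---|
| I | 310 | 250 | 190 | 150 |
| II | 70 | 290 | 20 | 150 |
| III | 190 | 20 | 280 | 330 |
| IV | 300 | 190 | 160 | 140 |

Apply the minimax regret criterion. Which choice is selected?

I

Column bests: S1=310, S2=290, S3=280, S4=330.
I regrets: 0, 40, 90, 180 → max 180
II regrets: 240, 0, 260, 180 → max 260
III regrets: 120, 270, 0, 0 → max 270
IV regrets: 10, 100, 120, 190 → max 190
Smallest max regret = 180 → I.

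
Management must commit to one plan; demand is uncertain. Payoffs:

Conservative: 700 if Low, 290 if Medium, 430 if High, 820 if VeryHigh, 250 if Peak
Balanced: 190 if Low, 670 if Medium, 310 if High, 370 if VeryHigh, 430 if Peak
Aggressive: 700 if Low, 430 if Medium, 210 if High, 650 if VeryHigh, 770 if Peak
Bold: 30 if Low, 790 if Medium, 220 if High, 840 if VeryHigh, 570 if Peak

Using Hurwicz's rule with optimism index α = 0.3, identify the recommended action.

Conservative: 0.3·820 + 0.7·250 = 421
Balanced: 0.3·670 + 0.7·190 = 334
Aggressive: 0.3·770 + 0.7·210 = 378
Bold: 0.3·840 + 0.7·30 = 273
Highest Hurwicz score = 421 → Conservative.

Conservative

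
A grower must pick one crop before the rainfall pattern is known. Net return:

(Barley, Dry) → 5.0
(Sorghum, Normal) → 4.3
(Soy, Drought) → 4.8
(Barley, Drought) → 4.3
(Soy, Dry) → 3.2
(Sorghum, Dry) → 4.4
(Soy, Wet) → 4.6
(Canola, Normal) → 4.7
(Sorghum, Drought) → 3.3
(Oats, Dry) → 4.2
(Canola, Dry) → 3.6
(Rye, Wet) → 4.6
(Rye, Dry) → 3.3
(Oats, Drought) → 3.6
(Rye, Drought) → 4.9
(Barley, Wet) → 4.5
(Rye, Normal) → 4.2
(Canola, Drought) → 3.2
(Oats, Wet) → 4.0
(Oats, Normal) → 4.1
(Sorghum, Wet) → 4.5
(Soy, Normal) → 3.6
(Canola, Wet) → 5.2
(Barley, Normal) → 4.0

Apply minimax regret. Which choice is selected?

Column bests: Drought=4.9, Dry=5.0, Normal=4.7, Wet=5.2.
Canola regrets: 1.7, 1.4, 0.0, 0.0 → max 1.7
Rye regrets: 0.0, 1.7, 0.5, 0.6 → max 1.7
Oats regrets: 1.3, 0.8, 0.6, 1.2 → max 1.3
Soy regrets: 0.1, 1.8, 1.1, 0.6 → max 1.8
Barley regrets: 0.6, 0.0, 0.7, 0.7 → max 0.7
Sorghum regrets: 1.6, 0.6, 0.4, 0.7 → max 1.6
Smallest max regret = 0.7 → Barley.

Barley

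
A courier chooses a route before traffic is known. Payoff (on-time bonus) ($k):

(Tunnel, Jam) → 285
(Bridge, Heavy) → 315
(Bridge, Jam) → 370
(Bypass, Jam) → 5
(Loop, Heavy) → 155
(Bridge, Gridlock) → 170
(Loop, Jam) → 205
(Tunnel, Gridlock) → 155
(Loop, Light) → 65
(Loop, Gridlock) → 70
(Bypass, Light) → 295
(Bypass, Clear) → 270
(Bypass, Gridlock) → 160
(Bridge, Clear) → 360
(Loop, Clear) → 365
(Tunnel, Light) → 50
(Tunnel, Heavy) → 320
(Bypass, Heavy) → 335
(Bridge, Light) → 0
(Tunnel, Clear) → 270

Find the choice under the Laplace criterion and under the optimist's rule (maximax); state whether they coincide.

Row averages: Bridge=243, Bypass=213, Loop=172, Tunnel=216
Highest average = 243 → Bridge.
Row maxima: Bridge=370, Bypass=335, Loop=365, Tunnel=320
Best best-case = 370 → Bridge.

laplace → Bridge; maximax → Bridge (agree)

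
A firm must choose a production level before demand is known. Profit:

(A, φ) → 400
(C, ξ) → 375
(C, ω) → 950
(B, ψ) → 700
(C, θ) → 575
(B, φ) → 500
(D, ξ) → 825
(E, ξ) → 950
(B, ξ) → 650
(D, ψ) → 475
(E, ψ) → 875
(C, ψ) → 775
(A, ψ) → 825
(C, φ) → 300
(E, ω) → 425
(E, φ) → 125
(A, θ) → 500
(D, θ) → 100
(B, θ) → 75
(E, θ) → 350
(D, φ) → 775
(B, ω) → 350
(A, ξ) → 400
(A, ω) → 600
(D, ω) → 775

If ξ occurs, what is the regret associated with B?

300

Best payoff under ξ is 950.
Regret = 950 − 650 = 300.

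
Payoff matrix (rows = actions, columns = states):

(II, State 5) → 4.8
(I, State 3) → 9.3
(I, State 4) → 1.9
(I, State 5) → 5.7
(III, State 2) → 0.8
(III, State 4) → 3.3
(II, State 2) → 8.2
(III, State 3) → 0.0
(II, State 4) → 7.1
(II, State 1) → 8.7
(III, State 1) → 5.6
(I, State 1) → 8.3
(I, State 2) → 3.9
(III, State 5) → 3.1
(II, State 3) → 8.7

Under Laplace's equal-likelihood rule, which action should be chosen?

II

Row averages: I=5.82, II=7.5, III=2.56
Highest average = 7.5 → II.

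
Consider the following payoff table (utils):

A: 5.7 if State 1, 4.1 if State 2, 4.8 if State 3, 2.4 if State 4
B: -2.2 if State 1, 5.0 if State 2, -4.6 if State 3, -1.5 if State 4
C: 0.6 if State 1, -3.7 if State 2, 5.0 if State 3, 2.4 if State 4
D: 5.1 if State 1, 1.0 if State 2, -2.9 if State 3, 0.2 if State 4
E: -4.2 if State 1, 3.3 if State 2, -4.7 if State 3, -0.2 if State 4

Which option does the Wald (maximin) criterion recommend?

A

Row minima: A=2.4, B=-4.6, C=-3.7, D=-2.9, E=-4.7
Best worst-case = 2.4 → A.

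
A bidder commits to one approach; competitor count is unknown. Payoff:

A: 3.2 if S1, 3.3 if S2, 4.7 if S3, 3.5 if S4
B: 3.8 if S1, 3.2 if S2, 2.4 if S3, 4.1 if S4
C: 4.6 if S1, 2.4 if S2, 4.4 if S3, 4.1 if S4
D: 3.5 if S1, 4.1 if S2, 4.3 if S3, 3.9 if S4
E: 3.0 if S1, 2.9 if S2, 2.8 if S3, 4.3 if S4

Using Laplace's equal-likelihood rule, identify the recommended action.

Row averages: A=3.675, B=3.375, C=3.875, D=3.95, E=3.25
Highest average = 3.95 → D.

D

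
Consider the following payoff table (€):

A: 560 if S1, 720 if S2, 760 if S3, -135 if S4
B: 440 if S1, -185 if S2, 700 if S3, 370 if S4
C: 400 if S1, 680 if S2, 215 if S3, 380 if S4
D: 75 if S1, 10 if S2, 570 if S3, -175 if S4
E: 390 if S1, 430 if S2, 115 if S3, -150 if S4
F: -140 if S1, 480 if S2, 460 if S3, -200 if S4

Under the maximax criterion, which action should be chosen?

Row maxima: A=760, B=700, C=680, D=570, E=430, F=480
Best best-case = 760 → A.

A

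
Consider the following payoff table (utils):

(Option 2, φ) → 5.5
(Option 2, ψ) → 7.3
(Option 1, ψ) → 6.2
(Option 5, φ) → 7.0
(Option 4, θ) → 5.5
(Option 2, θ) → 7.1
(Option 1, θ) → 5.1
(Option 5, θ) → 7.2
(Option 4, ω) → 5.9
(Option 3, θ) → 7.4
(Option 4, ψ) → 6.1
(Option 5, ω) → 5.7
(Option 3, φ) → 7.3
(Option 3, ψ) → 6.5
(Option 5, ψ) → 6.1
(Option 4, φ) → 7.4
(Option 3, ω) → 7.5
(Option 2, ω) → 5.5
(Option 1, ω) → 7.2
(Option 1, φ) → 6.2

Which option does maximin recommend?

Row minima: Option 1=5.1, Option 2=5.5, Option 3=6.5, Option 4=5.5, Option 5=5.7
Best worst-case = 6.5 → Option 3.

Option 3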